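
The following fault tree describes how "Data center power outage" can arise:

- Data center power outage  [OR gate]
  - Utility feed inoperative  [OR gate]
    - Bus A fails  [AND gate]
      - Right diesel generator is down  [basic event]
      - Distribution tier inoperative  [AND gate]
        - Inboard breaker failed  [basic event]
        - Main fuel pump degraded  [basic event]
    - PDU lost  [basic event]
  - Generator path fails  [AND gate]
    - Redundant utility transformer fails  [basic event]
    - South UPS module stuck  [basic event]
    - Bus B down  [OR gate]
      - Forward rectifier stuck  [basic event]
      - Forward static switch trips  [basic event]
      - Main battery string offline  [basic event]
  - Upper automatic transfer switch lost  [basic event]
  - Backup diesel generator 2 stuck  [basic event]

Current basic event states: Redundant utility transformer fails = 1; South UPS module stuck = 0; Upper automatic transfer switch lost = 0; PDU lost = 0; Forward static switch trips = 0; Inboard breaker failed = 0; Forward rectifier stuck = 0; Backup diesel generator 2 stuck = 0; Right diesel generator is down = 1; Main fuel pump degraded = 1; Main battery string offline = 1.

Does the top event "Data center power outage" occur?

No

Distribution tier inoperative [AND]: Inboard breaker failed=not, Main fuel pump degraded=occurs → not all inputs occur → does not occur.
Bus A fails [AND]: Right diesel generator is down=occurs, Distribution tier inoperative=not → not all inputs occur → does not occur.
Utility feed inoperative [OR]: Bus A fails=not, PDU lost=not → no input occurs → does not occur.
Bus B down [OR]: Forward rectifier stuck=not, Forward static switch trips=not, Main battery string offline=occurs → at least one input occurs → occurs.
Generator path fails [AND]: Redundant utility transformer fails=occurs, South UPS module stuck=not, Bus B down=occurs → not all inputs occur → does not occur.
Data center power outage [OR]: Utility feed inoperative=not, Generator path fails=not, Upper automatic transfer switch lost=not, Backup diesel generator 2 stuck=not → no input occurs → does not occur.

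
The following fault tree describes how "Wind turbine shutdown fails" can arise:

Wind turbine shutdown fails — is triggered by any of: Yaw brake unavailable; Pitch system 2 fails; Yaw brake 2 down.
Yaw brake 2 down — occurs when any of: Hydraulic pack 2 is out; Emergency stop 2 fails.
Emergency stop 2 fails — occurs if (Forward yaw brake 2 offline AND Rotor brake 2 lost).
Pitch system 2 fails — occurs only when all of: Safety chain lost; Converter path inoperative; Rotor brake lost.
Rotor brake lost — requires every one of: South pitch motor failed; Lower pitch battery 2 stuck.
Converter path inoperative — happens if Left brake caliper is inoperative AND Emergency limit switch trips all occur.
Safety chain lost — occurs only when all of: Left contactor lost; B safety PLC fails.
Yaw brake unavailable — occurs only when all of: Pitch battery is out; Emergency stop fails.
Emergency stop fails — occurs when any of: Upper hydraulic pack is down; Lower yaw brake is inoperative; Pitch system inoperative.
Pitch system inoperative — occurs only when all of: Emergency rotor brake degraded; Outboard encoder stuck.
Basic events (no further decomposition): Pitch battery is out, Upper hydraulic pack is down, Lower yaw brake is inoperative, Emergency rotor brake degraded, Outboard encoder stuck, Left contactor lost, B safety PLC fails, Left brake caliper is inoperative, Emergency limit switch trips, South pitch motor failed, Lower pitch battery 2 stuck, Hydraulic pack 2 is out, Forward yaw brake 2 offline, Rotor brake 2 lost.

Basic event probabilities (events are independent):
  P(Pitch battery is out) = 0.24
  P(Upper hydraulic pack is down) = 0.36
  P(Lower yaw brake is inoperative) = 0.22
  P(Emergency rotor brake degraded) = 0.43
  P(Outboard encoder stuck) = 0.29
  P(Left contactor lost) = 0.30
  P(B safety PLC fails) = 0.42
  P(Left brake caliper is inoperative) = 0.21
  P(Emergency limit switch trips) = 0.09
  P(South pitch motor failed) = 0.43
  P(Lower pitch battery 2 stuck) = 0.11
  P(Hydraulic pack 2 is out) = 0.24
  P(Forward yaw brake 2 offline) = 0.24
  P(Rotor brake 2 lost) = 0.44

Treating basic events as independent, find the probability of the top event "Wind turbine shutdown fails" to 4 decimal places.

P(Pitch system inoperative) [AND] = 0.43 × 0.29 = 0.124700
P(Emergency stop fails) [OR] = 1 − (1−0.36) × (1−0.22) × (1−0.124700) = 0.563050
P(Yaw brake unavailable) [AND] = 0.24 × 0.563050 = 0.135132
P(Safety chain lost) [AND] = 0.30 × 0.42 = 0.126000
P(Converter path inoperative) [AND] = 0.21 × 0.09 = 0.018900
P(Rotor brake lost) [AND] = 0.43 × 0.11 = 0.047300
P(Pitch system 2 fails) [AND] = 0.126000 × 0.018900 × 0.047300 = 0.000113
P(Emergency stop 2 fails) [AND] = 0.24 × 0.44 = 0.105600
P(Yaw brake 2 down) [OR] = 1 − (1−0.24) × (1−0.105600) = 0.320256
P(Wind turbine shutdown fails) [OR] = 1 − (1−0.135132) × (1−0.000113) × (1−0.320256) = 0.412178
Rounded to 4 decimal places: P(Wind turbine shutdown fails) ≈ 0.4122.

0.4122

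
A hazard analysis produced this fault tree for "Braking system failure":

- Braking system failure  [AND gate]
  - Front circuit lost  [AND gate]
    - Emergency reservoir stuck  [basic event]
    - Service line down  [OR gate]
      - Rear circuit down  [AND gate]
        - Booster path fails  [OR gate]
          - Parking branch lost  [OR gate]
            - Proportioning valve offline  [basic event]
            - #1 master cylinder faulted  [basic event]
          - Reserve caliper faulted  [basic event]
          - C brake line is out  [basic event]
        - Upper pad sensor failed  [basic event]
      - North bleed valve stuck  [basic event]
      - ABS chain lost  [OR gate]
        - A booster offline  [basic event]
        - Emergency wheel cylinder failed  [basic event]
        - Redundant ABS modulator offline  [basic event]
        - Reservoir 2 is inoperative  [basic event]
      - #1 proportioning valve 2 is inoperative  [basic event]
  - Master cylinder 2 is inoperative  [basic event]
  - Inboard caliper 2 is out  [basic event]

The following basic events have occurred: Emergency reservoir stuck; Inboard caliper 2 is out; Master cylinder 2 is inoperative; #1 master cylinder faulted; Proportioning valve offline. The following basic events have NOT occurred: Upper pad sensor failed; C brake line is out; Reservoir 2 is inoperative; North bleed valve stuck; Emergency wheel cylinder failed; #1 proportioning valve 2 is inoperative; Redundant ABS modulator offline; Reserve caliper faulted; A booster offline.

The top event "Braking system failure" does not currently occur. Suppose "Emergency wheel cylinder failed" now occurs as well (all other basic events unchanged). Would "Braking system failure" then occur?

Counterfactual: set "Emergency wheel cylinder failed" to occurred.
Parking branch lost [OR]: Proportioning valve offline=occurs, #1 master cylinder faulted=occurs → at least one input occurs → occurs.
Booster path fails [OR]: Parking branch lost=occurs, Reserve caliper faulted=not, C brake line is out=not → at least one input occurs → occurs.
Rear circuit down [AND]: Booster path fails=occurs, Upper pad sensor failed=not → not all inputs occur → does not occur.
ABS chain lost [OR]: A booster offline=not, Emergency wheel cylinder failed=occurs, Redundant ABS modulator offline=not, Reservoir 2 is inoperative=not → at least one input occurs → occurs.
Service line down [OR]: Rear circuit down=not, North bleed valve stuck=not, ABS chain lost=occurs, #1 proportioning valve 2 is inoperative=not → at least one input occurs → occurs.
Front circuit lost [AND]: Emergency reservoir stuck=occurs, Service line down=occurs → all inputs occur → occurs.
Braking system failure [AND]: Front circuit lost=occurs, Master cylinder 2 is inoperative=occurs, Inboard caliper 2 is out=occurs → all inputs occur → occurs.

Yes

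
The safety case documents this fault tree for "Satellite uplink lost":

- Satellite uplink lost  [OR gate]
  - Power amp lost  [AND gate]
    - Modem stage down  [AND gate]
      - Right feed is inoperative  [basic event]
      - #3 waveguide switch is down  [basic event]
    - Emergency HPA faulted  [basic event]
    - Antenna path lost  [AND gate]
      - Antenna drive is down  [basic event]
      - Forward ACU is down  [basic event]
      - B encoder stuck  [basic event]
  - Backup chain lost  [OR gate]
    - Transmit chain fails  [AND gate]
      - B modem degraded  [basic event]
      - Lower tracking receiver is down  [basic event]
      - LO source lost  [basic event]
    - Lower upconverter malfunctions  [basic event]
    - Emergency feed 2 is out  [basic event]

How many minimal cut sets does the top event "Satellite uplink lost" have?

4

Modem stage down [AND]: one cut set from each child combined → 1 × 1 = 1 cut set(s).
Antenna path lost [AND]: one cut set from each child combined → 1 × 1 × 1 = 1 cut set(s).
Power amp lost [AND]: one cut set from each child combined → 1 × 1 × 1 = 1 cut set(s).
Transmit chain fails [AND]: one cut set from each child combined → 1 × 1 × 1 = 1 cut set(s).
Backup chain lost [OR]: union of children's cut sets → 3 cut set(s).
Satellite uplink lost [OR]: union of children's cut sets → 4 cut set(s).
Minimal cut sets: {#3 waveguide switch is down, Antenna drive is down, B encoder stuck, Emergency HPA faulted, Forward ACU is down, Right feed is inoperative}; {B modem degraded, LO source lost, Lower tracking receiver is down}; {Lower upconverter malfunctions}; {Emergency feed 2 is out}.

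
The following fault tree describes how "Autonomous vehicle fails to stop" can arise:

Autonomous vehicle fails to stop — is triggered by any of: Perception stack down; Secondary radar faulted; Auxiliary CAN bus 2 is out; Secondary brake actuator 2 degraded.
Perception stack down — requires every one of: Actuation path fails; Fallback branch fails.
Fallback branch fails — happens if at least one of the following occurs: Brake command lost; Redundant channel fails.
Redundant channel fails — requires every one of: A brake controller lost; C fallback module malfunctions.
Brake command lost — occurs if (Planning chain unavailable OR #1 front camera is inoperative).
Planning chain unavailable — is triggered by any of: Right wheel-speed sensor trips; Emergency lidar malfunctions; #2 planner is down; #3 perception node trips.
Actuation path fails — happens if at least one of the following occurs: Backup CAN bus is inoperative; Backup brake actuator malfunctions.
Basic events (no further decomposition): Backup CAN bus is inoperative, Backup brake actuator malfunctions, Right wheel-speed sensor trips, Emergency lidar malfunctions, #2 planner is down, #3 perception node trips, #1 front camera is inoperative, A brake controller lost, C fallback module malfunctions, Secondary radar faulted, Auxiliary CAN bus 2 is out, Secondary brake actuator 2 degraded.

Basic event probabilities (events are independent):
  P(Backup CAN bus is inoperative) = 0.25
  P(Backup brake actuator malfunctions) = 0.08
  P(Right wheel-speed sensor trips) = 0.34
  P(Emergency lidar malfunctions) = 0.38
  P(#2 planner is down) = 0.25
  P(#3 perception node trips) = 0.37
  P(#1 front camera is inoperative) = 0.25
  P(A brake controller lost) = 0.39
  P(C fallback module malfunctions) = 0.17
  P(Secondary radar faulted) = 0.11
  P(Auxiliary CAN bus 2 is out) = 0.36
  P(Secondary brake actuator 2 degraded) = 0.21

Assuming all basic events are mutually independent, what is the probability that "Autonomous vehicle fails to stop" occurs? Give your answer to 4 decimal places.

0.6706

P(Actuation path fails) [OR] = 1 − (1−0.25) × (1−0.08) = 0.310000
P(Planning chain unavailable) [OR] = 1 − (1−0.34) × (1−0.38) × (1−0.25) × (1−0.37) = 0.806653
P(Brake command lost) [OR] = 1 − (1−0.806653) × (1−0.25) = 0.854990
P(Redundant channel fails) [AND] = 0.39 × 0.17 = 0.066300
P(Fallback branch fails) [OR] = 1 − (1−0.854990) × (1−0.066300) = 0.864604
P(Perception stack down) [AND] = 0.310000 × 0.864604 = 0.268027
P(Autonomous vehicle fails to stop) [OR] = 1 − (1−0.268027) × (1−0.11) × (1−0.36) × (1−0.21) = 0.670624
Rounded to 4 decimal places: P(Autonomous vehicle fails to stop) ≈ 0.6706.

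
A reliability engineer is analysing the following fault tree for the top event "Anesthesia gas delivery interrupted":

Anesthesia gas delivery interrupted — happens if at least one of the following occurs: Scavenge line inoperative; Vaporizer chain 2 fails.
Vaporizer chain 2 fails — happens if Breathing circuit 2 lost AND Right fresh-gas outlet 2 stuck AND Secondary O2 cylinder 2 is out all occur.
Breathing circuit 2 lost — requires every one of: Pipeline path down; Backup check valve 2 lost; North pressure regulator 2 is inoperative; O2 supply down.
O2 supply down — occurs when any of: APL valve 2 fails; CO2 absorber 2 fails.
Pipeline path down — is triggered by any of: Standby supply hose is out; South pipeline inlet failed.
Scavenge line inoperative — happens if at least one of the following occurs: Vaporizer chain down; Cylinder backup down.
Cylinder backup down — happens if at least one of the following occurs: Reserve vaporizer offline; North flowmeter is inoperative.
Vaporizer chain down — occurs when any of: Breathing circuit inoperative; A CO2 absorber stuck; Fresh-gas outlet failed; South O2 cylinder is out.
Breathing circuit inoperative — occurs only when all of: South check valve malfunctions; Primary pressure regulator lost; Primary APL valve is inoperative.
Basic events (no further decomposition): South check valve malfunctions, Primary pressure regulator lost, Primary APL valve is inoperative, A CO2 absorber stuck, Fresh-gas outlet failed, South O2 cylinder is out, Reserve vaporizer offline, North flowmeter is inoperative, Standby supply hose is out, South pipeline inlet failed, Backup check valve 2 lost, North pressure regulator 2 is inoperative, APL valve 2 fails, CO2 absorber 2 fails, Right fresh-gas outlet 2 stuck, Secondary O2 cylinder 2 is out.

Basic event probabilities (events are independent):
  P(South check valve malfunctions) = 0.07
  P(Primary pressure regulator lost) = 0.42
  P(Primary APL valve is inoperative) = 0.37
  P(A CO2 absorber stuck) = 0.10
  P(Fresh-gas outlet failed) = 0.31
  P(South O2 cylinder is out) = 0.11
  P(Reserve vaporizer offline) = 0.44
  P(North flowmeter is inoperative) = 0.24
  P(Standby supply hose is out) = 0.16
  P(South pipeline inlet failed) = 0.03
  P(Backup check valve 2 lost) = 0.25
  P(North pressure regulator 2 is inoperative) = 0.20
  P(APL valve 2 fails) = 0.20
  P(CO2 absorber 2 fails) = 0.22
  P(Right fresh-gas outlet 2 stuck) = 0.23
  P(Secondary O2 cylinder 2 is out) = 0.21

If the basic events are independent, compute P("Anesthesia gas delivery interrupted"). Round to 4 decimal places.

P(Breathing circuit inoperative) [AND] = 0.07 × 0.42 × 0.37 = 0.010878
P(Vaporizer chain down) [OR] = 1 − (1−0.010878) × (1−0.10) × (1−0.31) × (1−0.11) = 0.453322
P(Cylinder backup down) [OR] = 1 − (1−0.44) × (1−0.24) = 0.574400
P(Scavenge line inoperative) [OR] = 1 − (1−0.453322) × (1−0.574400) = 0.767334
P(Pipeline path down) [OR] = 1 − (1−0.16) × (1−0.03) = 0.185200
P(O2 supply down) [OR] = 1 − (1−0.20) × (1−0.22) = 0.376000
P(Breathing circuit 2 lost) [AND] = 0.185200 × 0.25 × 0.20 × 0.376000 = 0.003482
P(Vaporizer chain 2 fails) [AND] = 0.003482 × 0.23 × 0.21 = 0.000168
P(Anesthesia gas delivery interrupted) [OR] = 1 − (1−0.767334) × (1−0.000168) = 0.767373
Rounded to 4 decimal places: P(Anesthesia gas delivery interrupted) ≈ 0.7674.

0.7674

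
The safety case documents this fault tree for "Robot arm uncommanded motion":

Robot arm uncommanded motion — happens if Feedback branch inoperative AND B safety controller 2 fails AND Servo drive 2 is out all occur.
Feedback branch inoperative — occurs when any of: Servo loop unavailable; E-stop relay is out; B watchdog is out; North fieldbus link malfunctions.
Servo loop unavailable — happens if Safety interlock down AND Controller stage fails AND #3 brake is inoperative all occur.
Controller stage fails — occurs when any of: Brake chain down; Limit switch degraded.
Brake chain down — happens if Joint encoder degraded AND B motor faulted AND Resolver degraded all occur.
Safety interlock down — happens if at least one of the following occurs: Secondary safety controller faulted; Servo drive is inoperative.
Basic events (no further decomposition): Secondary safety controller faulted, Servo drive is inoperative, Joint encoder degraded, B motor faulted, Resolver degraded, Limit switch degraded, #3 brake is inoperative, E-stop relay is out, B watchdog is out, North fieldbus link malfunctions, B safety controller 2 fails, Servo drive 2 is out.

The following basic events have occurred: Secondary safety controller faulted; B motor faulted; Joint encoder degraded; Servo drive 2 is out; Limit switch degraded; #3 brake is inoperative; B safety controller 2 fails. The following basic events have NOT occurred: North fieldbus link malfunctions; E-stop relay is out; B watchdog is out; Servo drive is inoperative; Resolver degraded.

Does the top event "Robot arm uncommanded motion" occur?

Safety interlock down [OR]: Secondary safety controller faulted=occurs, Servo drive is inoperative=not → at least one input occurs → occurs.
Brake chain down [AND]: Joint encoder degraded=occurs, B motor faulted=occurs, Resolver degraded=not → not all inputs occur → does not occur.
Controller stage fails [OR]: Brake chain down=not, Limit switch degraded=occurs → at least one input occurs → occurs.
Servo loop unavailable [AND]: Safety interlock down=occurs, Controller stage fails=occurs, #3 brake is inoperative=occurs → all inputs occur → occurs.
Feedback branch inoperative [OR]: Servo loop unavailable=occurs, E-stop relay is out=not, B watchdog is out=not, North fieldbus link malfunctions=not → at least one input occurs → occurs.
Robot arm uncommanded motion [AND]: Feedback branch inoperative=occurs, B safety controller 2 fails=occurs, Servo drive 2 is out=occurs → all inputs occur → occurs.

Yes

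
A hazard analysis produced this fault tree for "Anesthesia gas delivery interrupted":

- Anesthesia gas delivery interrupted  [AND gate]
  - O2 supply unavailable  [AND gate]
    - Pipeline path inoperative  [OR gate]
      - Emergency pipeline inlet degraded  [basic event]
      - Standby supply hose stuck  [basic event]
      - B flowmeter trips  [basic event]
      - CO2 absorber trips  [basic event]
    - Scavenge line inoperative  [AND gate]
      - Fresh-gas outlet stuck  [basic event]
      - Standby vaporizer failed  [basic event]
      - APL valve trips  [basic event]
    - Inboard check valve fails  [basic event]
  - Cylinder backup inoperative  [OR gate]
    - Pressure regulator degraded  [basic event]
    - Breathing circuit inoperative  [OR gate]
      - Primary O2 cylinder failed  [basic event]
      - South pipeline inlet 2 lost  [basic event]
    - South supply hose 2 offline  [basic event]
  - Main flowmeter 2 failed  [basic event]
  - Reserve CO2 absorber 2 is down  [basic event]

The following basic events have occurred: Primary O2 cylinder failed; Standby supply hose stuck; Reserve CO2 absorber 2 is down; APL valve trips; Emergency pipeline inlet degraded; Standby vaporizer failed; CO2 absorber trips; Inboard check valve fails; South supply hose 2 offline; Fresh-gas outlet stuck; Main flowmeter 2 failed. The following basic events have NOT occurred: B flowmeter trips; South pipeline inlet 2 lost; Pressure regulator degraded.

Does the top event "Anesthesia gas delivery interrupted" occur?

Pipeline path inoperative [OR]: Emergency pipeline inlet degraded=occurs, Standby supply hose stuck=occurs, B flowmeter trips=not, CO2 absorber trips=occurs → at least one input occurs → occurs.
Scavenge line inoperative [AND]: Fresh-gas outlet stuck=occurs, Standby vaporizer failed=occurs, APL valve trips=occurs → all inputs occur → occurs.
O2 supply unavailable [AND]: Pipeline path inoperative=occurs, Scavenge line inoperative=occurs, Inboard check valve fails=occurs → all inputs occur → occurs.
Breathing circuit inoperative [OR]: Primary O2 cylinder failed=occurs, South pipeline inlet 2 lost=not → at least one input occurs → occurs.
Cylinder backup inoperative [OR]: Pressure regulator degraded=not, Breathing circuit inoperative=occurs, South supply hose 2 offline=occurs → at least one input occurs → occurs.
Anesthesia gas delivery interrupted [AND]: O2 supply unavailable=occurs, Cylinder backup inoperative=occurs, Main flowmeter 2 failed=occurs, Reserve CO2 absorber 2 is down=occurs → all inputs occur → occurs.

Yes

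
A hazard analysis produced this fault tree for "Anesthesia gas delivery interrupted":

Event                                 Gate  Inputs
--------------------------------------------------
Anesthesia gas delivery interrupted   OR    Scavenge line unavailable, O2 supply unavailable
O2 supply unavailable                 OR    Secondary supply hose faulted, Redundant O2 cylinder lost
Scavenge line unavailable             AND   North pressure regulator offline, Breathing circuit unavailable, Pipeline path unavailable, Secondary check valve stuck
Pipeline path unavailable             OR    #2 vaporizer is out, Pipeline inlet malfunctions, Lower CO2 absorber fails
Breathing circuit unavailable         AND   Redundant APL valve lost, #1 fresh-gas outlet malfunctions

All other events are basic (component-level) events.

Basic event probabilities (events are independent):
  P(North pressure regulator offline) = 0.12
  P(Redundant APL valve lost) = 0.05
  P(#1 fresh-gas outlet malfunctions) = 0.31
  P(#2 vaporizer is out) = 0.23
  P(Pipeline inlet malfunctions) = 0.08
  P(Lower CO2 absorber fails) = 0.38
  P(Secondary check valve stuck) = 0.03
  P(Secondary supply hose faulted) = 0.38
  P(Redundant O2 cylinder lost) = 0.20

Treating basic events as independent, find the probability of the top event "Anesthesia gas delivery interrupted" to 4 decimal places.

P(Breathing circuit unavailable) [AND] = 0.05 × 0.31 = 0.015500
P(Pipeline path unavailable) [OR] = 1 − (1−0.23) × (1−0.08) × (1−0.38) = 0.560792
P(Scavenge line unavailable) [AND] = 0.12 × 0.015500 × 0.560792 × 0.03 = 0.000031
P(O2 supply unavailable) [OR] = 1 − (1−0.38) × (1−0.20) = 0.504000
P(Anesthesia gas delivery interrupted) [OR] = 1 − (1−0.000031) × (1−0.504000) = 0.504015
Rounded to 4 decimal places: P(Anesthesia gas delivery interrupted) ≈ 0.5040.

0.5040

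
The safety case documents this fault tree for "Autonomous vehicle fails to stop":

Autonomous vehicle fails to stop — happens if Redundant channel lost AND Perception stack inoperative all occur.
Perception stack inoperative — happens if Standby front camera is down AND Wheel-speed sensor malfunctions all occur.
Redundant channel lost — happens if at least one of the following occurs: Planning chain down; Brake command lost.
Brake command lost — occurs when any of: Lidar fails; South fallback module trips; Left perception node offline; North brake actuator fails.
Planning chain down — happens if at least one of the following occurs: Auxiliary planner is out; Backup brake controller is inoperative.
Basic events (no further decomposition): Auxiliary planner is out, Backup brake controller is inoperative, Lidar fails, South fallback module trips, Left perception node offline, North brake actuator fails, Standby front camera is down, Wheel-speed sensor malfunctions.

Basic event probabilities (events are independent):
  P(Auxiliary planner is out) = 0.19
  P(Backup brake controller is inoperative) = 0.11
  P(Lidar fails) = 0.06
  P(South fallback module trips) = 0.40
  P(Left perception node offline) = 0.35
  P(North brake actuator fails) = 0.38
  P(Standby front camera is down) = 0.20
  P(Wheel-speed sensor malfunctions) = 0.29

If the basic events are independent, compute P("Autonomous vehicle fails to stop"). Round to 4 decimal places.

0.0485

P(Planning chain down) [OR] = 1 − (1−0.19) × (1−0.11) = 0.279100
P(Brake command lost) [OR] = 1 − (1−0.06) × (1−0.40) × (1−0.35) × (1−0.38) = 0.772708
P(Redundant channel lost) [OR] = 1 − (1−0.279100) × (1−0.772708) = 0.836145
P(Perception stack inoperative) [AND] = 0.20 × 0.29 = 0.058000
P(Autonomous vehicle fails to stop) [AND] = 0.836145 × 0.058000 = 0.048496
Rounded to 4 decimal places: P(Autonomous vehicle fails to stop) ≈ 0.0485.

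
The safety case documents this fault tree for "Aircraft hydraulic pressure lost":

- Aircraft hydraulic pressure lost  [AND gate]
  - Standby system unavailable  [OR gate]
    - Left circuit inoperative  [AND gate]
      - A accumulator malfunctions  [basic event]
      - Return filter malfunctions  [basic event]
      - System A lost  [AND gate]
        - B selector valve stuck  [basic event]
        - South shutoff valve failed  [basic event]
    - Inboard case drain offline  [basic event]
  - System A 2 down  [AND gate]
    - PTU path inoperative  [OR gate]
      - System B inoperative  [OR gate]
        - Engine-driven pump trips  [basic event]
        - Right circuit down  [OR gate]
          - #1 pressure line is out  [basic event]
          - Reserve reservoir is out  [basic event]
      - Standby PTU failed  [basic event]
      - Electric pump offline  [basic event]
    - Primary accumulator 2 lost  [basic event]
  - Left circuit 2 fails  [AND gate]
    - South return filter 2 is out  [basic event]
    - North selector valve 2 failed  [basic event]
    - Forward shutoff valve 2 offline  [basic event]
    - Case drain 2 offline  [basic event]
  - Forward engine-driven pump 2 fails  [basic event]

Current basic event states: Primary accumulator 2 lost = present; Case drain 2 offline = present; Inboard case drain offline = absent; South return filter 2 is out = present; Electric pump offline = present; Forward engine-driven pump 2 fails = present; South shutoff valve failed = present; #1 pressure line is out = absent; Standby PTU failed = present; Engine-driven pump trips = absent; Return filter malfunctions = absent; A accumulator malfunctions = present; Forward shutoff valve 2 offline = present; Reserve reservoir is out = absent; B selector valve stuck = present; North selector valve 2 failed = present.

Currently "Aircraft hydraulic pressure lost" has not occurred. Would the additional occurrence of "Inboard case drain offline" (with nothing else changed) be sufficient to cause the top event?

Yes

Counterfactual: set "Inboard case drain offline" to occurred.
System A lost [AND]: B selector valve stuck=occurs, South shutoff valve failed=occurs → all inputs occur → occurs.
Left circuit inoperative [AND]: A accumulator malfunctions=occurs, Return filter malfunctions=not, System A lost=occurs → not all inputs occur → does not occur.
Standby system unavailable [OR]: Left circuit inoperative=not, Inboard case drain offline=occurs → at least one input occurs → occurs.
Right circuit down [OR]: #1 pressure line is out=not, Reserve reservoir is out=not → no input occurs → does not occur.
System B inoperative [OR]: Engine-driven pump trips=not, Right circuit down=not → no input occurs → does not occur.
PTU path inoperative [OR]: System B inoperative=not, Standby PTU failed=occurs, Electric pump offline=occurs → at least one input occurs → occurs.
System A 2 down [AND]: PTU path inoperative=occurs, Primary accumulator 2 lost=occurs → all inputs occur → occurs.
Left circuit 2 fails [AND]: South return filter 2 is out=occurs, North selector valve 2 failed=occurs, Forward shutoff valve 2 offline=occurs, Case drain 2 offline=occurs → all inputs occur → occurs.
Aircraft hydraulic pressure lost [AND]: Standby system unavailable=occurs, System A 2 down=occurs, Left circuit 2 fails=occurs, Forward engine-driven pump 2 fails=occurs → all inputs occur → occurs.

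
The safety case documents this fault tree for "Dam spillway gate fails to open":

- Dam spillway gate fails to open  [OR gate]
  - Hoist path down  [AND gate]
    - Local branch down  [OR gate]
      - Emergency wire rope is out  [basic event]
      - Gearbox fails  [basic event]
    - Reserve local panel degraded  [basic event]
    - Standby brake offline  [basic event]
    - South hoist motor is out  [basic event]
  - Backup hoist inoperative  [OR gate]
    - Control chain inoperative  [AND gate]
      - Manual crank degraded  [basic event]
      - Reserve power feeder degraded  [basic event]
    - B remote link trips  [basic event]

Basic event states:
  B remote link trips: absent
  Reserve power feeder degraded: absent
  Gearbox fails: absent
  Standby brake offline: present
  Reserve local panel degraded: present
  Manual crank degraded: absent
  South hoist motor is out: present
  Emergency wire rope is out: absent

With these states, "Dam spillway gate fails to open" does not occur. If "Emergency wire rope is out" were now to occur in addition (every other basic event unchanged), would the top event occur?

Counterfactual: set "Emergency wire rope is out" to occurred.
Local branch down [OR]: Emergency wire rope is out=occurs, Gearbox fails=not → at least one input occurs → occurs.
Hoist path down [AND]: Local branch down=occurs, Reserve local panel degraded=occurs, Standby brake offline=occurs, South hoist motor is out=occurs → all inputs occur → occurs.
Control chain inoperative [AND]: Manual crank degraded=not, Reserve power feeder degraded=not → not all inputs occur → does not occur.
Backup hoist inoperative [OR]: Control chain inoperative=not, B remote link trips=not → no input occurs → does not occur.
Dam spillway gate fails to open [OR]: Hoist path down=occurs, Backup hoist inoperative=not → at least one input occurs → occurs.

Yes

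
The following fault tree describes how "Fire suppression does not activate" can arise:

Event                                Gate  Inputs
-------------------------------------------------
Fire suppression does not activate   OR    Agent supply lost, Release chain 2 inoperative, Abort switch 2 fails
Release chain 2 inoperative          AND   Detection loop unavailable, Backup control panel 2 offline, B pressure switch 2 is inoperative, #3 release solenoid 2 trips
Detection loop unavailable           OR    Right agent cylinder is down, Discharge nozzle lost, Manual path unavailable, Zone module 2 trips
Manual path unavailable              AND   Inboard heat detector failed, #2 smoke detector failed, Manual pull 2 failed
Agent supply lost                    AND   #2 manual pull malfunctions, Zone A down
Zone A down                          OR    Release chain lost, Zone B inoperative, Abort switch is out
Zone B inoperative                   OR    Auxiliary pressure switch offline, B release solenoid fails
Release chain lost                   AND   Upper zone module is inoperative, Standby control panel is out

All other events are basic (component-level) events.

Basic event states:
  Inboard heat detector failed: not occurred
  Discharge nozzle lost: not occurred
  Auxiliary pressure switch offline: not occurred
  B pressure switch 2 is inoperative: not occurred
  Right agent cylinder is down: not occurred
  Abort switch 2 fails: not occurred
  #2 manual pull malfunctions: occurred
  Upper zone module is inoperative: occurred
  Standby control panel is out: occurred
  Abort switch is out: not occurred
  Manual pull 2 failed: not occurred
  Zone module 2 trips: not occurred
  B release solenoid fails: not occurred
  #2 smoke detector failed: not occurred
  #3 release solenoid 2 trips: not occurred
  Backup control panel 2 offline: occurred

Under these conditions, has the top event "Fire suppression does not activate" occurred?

Release chain lost [AND]: Upper zone module is inoperative=occurs, Standby control panel is out=occurs → all inputs occur → occurs.
Zone B inoperative [OR]: Auxiliary pressure switch offline=not, B release solenoid fails=not → no input occurs → does not occur.
Zone A down [OR]: Release chain lost=occurs, Zone B inoperative=not, Abort switch is out=not → at least one input occurs → occurs.
Agent supply lost [AND]: #2 manual pull malfunctions=occurs, Zone A down=occurs → all inputs occur → occurs.
Manual path unavailable [AND]: Inboard heat detector failed=not, #2 smoke detector failed=not, Manual pull 2 failed=not → not all inputs occur → does not occur.
Detection loop unavailable [OR]: Right agent cylinder is down=not, Discharge nozzle lost=not, Manual path unavailable=not, Zone module 2 trips=not → no input occurs → does not occur.
Release chain 2 inoperative [AND]: Detection loop unavailable=not, Backup control panel 2 offline=occurs, B pressure switch 2 is inoperative=not, #3 release solenoid 2 trips=not → not all inputs occur → does not occur.
Fire suppression does not activate [OR]: Agent supply lost=occurs, Release chain 2 inoperative=not, Abort switch 2 fails=not → at least one input occurs → occurs.

Yes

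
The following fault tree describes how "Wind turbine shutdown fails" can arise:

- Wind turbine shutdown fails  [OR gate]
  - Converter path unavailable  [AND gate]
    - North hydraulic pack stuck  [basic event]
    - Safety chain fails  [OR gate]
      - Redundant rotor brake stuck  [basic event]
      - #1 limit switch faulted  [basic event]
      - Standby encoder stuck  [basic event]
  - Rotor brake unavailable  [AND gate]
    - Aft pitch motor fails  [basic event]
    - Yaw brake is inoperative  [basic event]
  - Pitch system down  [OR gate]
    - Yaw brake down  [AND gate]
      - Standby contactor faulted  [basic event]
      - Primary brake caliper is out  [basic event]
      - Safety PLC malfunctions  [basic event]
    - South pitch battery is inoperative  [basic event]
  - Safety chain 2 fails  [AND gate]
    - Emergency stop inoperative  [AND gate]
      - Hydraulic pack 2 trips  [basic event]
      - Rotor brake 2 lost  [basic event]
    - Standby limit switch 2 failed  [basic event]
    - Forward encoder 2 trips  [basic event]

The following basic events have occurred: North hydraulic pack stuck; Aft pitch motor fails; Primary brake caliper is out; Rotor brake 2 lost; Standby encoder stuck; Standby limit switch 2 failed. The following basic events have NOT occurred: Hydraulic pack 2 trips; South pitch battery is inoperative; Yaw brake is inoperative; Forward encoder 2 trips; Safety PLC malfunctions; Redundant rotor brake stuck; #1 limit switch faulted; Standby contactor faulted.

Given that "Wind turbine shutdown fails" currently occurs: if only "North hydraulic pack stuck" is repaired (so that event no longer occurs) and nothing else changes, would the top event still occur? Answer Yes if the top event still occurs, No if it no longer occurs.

No

Counterfactual: set "North hydraulic pack stuck" to not occurred.
Safety chain fails [OR]: Redundant rotor brake stuck=not, #1 limit switch faulted=not, Standby encoder stuck=occurs → at least one input occurs → occurs.
Converter path unavailable [AND]: North hydraulic pack stuck=not, Safety chain fails=occurs → not all inputs occur → does not occur.
Rotor brake unavailable [AND]: Aft pitch motor fails=occurs, Yaw brake is inoperative=not → not all inputs occur → does not occur.
Yaw brake down [AND]: Standby contactor faulted=not, Primary brake caliper is out=occurs, Safety PLC malfunctions=not → not all inputs occur → does not occur.
Pitch system down [OR]: Yaw brake down=not, South pitch battery is inoperative=not → no input occurs → does not occur.
Emergency stop inoperative [AND]: Hydraulic pack 2 trips=not, Rotor brake 2 lost=occurs → not all inputs occur → does not occur.
Safety chain 2 fails [AND]: Emergency stop inoperative=not, Standby limit switch 2 failed=occurs, Forward encoder 2 trips=not → not all inputs occur → does not occur.
Wind turbine shutdown fails [OR]: Converter path unavailable=not, Rotor brake unavailable=not, Pitch system down=not, Safety chain 2 fails=not → no input occurs → does not occur.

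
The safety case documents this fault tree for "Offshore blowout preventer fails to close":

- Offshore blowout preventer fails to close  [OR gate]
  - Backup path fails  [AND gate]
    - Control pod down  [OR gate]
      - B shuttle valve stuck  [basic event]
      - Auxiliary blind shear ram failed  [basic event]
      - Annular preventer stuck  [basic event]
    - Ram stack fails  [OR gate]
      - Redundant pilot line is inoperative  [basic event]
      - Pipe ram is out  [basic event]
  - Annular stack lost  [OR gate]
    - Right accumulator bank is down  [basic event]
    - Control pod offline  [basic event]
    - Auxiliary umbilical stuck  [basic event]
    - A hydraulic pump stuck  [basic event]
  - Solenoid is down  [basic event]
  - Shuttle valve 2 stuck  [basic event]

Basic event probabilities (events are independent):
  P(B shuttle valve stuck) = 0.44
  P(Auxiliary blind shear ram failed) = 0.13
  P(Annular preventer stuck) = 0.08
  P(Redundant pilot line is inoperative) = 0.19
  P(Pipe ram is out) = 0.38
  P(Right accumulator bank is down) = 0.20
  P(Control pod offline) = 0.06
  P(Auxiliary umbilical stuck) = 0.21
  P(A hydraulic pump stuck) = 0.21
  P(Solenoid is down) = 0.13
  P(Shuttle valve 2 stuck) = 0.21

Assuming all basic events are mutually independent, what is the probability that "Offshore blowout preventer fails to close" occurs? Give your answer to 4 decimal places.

P(Control pod down) [OR] = 1 − (1−0.44) × (1−0.13) × (1−0.08) = 0.551776
P(Ram stack fails) [OR] = 1 − (1−0.19) × (1−0.38) = 0.497800
P(Backup path fails) [AND] = 0.551776 × 0.497800 = 0.274674
P(Annular stack lost) [OR] = 1 − (1−0.20) × (1−0.06) × (1−0.21) × (1−0.21) = 0.530677
P(Offshore blowout preventer fails to close) [OR] = 1 − (1−0.274674) × (1−0.530677) × (1−0.13) × (1−0.21) = 0.766035
Rounded to 4 decimal places: P(Offshore blowout preventer fails to close) ≈ 0.7660.

0.7660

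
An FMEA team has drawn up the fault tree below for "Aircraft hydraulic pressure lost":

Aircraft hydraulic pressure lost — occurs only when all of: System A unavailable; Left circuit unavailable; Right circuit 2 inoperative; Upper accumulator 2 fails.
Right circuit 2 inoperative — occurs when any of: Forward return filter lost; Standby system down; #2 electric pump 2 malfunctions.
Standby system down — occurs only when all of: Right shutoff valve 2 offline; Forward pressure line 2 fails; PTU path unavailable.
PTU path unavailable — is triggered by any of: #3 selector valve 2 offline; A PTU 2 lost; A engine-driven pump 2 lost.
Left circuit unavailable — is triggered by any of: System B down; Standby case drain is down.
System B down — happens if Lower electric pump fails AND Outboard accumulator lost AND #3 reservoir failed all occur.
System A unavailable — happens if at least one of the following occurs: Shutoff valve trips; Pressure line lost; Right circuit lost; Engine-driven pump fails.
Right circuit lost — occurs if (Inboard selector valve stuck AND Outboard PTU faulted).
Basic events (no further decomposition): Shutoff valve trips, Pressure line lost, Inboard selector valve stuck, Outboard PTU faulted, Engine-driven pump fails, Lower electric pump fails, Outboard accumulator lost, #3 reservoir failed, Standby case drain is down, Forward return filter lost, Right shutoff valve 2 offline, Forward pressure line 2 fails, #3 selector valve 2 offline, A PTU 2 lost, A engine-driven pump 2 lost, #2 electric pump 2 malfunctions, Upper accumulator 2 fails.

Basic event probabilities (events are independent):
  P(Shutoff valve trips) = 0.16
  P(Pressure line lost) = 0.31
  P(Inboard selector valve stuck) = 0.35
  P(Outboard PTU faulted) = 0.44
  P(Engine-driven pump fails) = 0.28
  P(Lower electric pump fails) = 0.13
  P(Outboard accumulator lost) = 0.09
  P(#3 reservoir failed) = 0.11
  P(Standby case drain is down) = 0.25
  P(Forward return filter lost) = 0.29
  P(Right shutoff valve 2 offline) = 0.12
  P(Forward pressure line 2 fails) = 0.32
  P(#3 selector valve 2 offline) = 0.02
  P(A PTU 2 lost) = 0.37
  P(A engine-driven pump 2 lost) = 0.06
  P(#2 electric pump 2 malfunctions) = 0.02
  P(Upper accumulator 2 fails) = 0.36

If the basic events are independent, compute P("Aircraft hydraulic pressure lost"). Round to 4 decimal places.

0.0184

P(Right circuit lost) [AND] = 0.35 × 0.44 = 0.154000
P(System A unavailable) [OR] = 1 − (1−0.16) × (1−0.31) × (1−0.154000) × (1−0.28) = 0.646954
P(System B down) [AND] = 0.13 × 0.09 × 0.11 = 0.001287
P(Left circuit unavailable) [OR] = 1 − (1−0.001287) × (1−0.25) = 0.250965
P(PTU path unavailable) [OR] = 1 − (1−0.02) × (1−0.37) × (1−0.06) = 0.419644
P(Standby system down) [AND] = 0.12 × 0.32 × 0.419644 = 0.016114
P(Right circuit 2 inoperative) [OR] = 1 − (1−0.29) × (1−0.016114) × (1−0.02) = 0.315412
P(Aircraft hydraulic pressure lost) [AND] = 0.646954 × 0.250965 × 0.315412 × 0.36 = 0.018436
Rounded to 4 decimal places: P(Aircraft hydraulic pressure lost) ≈ 0.0184.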